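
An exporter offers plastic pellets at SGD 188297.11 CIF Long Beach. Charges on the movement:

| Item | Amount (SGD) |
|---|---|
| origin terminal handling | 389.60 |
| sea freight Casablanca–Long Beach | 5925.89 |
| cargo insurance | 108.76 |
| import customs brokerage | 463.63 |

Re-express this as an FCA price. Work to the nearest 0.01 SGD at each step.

Not relevant to the conversion: brokerage — on the buyer under both terms; not part of either seller's price.
From CIF to FCA, the seller no longer bears: origin terminal, freight, insurance.
FCA price = 188297.11 − 389.60 − 5925.89 − 108.76 = 181872.86

FCA price: SGD 181872.86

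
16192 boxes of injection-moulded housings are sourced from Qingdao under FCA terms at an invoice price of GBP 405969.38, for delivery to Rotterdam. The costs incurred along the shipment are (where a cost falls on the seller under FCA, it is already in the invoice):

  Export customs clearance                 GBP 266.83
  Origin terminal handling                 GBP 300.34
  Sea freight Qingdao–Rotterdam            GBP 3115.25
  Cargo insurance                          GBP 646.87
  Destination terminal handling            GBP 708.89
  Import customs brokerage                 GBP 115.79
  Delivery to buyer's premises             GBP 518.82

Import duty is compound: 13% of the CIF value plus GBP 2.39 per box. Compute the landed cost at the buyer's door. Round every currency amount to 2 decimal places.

Total landed cost: GBP 503378.36

FCA: the seller delivers export-cleared goods to the carrier; the buyer bears costs from that point.
Already in the invoice (seller's account under FCA): export clearance — exclude.
CIF value = FCA price + origin terminal + freight + insurance = 405969.38 + 300.34 + 3115.25 + 646.87 = 410031.84
Ad valorem component: 410031.84 × 13% = 53304.14
Specific component: 16192 × 2.39 = 38698.88
Import duty = 53304.14 + 38698.88 = 92003.02
Buyer bears: origin terminal 300.34 + freight 3115.25 + insurance 646.87 + destination terminal 708.89 + brokerage 115.79 + delivery 518.82 + duty 92003.02 = 97408.98
Landed cost = invoice 405969.38 + 97408.98 = 503378.36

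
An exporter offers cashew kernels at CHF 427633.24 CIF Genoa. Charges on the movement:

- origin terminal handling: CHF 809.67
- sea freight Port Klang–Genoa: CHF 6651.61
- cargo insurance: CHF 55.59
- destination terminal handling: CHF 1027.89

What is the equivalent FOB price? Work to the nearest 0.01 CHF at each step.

FOB price: CHF 420926.04

Not relevant to the conversion: origin terminal — on the seller under both CIF and FOB; already in the CIF price and stays in the FOB price. destination terminal — on the buyer under both terms; not part of either seller's price.
From CIF to FOB, the seller no longer bears: freight, insurance.
FOB price = 427633.24 − 6651.61 − 55.59 = 420926.04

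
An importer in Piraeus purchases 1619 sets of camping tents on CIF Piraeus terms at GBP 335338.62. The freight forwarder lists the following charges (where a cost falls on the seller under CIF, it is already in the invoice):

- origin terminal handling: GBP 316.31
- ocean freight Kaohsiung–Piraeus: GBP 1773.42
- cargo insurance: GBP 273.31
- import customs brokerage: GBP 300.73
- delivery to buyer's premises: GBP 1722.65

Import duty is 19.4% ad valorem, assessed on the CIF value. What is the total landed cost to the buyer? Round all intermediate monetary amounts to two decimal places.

Total landed cost: GBP 402417.69

CIF: the seller pays costs through ocean freight and marine insurance to the destination port.
Already in the invoice (seller's account under CIF): origin terminal, freight, insurance — exclude.
The CIF price already equals the CIF value: 335338.62
Import duty = 335338.62 × 19.4% = 65055.69
Buyer bears: brokerage 300.73 + delivery 1722.65 + duty 65055.69 = 67079.07
Landed cost = invoice 335338.62 + 67079.07 = 402417.69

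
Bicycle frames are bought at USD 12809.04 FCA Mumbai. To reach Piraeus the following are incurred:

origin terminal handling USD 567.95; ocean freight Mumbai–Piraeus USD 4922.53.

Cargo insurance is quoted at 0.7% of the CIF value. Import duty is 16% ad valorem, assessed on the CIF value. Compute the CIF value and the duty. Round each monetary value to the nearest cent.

Let C be the CIF value. C = FCA price + pre-shipment costs + freight + 0.7% × C
C − 0.7% × C = 12809.04 + 567.95 + 4922.53
0.993 × C = 18299.52
C = 18299.52 / 0.993 = 18428.52
Insurance premium = 0.7% × 18428.52 = 129.00
Import duty = 18428.52 × 16% = 2948.56

CIF value: USD 18428.52; import duty: USD 2948.56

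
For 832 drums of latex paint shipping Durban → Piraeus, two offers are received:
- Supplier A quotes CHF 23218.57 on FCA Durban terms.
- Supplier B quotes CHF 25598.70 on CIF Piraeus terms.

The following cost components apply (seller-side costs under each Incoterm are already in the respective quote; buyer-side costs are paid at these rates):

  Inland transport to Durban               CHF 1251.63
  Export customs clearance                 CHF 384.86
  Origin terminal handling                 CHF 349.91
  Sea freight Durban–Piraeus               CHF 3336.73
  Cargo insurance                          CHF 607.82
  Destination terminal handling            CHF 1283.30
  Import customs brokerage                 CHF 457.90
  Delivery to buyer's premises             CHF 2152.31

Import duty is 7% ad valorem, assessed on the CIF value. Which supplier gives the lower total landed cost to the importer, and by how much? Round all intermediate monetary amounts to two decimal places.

Supplier A (FCA):
CIF value = FCA price + origin terminal + freight + insurance = 23218.57 + 349.91 + 3336.73 + 607.82 = 27513.03
Import duty = 27513.03 × 7% = 1925.91
Buyer bears (A): 349.91 + 3336.73 + 607.82 + 1283.30 + 457.90 + 2152.31 = 8187.97
Landed cost (A) = invoice 23218.57 + 8187.97 + duty 1925.91 = 33332.45
Supplier B (CIF):
The CIF price already equals the CIF value: 25598.70
Import duty = 25598.70 × 7% = 1791.91
Buyer bears (B): 1283.30 + 457.90 + 2152.31 = 3893.51
Landed cost (B) = invoice 25598.70 + 3893.51 + duty 1791.91 = 31284.12
Difference = |33332.45 − 31284.12| = 2048.33

Supplier B is cheaper by CHF 2048.33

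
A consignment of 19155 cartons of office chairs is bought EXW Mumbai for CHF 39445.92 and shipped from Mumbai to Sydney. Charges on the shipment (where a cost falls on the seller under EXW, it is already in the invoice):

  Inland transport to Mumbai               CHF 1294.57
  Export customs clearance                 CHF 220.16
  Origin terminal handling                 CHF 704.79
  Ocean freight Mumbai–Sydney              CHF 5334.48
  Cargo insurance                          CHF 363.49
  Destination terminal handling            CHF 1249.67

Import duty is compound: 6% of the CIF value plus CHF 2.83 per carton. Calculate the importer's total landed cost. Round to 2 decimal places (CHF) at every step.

Total landed cost: CHF 105663.53

EXW: the seller makes goods available at their premises; the buyer bears all onward costs.
CIF value = EXW price + inland to port + export clearance + origin terminal + freight + insurance = 39445.92 + 1294.57 + 220.16 + 704.79 + 5334.48 + 363.49 = 47363.41
Ad valorem component: 47363.41 × 6% = 2841.80
Specific component: 19155 × 2.83 = 54208.65
Import duty = 2841.80 + 54208.65 = 57050.45
Buyer bears: inland to port 1294.57 + export clearance 220.16 + origin terminal 704.79 + freight 5334.48 + insurance 363.49 + destination terminal 1249.67 + duty 57050.45 = 66217.61
Landed cost = invoice 39445.92 + 66217.61 = 105663.53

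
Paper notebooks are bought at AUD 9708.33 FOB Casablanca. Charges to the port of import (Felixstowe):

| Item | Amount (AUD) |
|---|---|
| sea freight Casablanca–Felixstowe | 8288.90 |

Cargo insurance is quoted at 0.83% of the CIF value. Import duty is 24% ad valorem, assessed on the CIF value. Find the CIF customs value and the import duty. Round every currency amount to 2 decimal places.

CIF value: AUD 18147.86; import duty: AUD 4355.49

Let C be the CIF value. C = FOB price + freight + 0.83% × C
C − 0.83% × C = 9708.33 + 8288.90
0.9917 × C = 17997.23
C = 17997.23 / 0.9917 = 18147.86
Insurance premium = 0.83% × 18147.86 = 150.63
Import duty = 18147.86 × 24% = 4355.49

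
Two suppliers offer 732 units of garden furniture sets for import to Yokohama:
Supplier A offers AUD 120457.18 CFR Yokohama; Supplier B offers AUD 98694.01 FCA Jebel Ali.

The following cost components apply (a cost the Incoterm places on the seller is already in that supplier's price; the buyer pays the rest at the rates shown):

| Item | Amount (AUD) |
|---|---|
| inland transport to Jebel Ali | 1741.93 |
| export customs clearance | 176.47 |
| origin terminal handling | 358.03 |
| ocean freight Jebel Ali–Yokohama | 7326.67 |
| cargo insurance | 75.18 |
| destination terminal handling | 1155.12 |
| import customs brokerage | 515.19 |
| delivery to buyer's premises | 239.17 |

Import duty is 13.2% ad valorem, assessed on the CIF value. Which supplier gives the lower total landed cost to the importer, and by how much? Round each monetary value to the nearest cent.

Supplier A (CFR):
CIF value = CFR price + insurance = 120457.18 + 75.18 = 120532.36
Import duty = 120532.36 × 13.2% = 15910.27
Buyer bears (A): 75.18 + 1155.12 + 515.19 + 239.17 = 1984.66
Landed cost (A) = invoice 120457.18 + 1984.66 + duty 15910.27 = 138352.11
Supplier B (FCA):
CIF value = FCA price + origin terminal + freight + insurance = 98694.01 + 358.03 + 7326.67 + 75.18 = 106453.89
Import duty = 106453.89 × 13.2% = 14051.91
Buyer bears (B): 358.03 + 7326.67 + 75.18 + 1155.12 + 515.19 + 239.17 = 9669.36
Landed cost (B) = invoice 98694.01 + 9669.36 + duty 14051.91 = 122415.28
Difference = |138352.11 − 122415.28| = 15936.83

Supplier B is cheaper by AUD 15936.83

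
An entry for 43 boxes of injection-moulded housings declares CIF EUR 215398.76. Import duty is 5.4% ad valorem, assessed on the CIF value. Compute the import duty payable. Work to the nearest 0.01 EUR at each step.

Import duty: EUR 11631.53

Import duty = 215398.76 × 5.4% = 11631.53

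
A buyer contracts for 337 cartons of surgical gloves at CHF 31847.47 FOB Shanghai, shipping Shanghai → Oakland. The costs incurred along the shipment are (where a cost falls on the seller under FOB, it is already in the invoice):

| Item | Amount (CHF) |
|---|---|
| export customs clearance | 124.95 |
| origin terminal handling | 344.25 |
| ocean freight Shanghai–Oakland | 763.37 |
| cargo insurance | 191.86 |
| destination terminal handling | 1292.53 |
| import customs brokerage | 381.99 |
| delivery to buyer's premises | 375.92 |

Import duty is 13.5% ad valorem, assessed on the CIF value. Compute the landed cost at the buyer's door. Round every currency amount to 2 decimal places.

FOB: the seller bears costs until goods are on board at the origin port; the buyer bears freight, insurance and all costs thereafter.
Already in the invoice (seller's account under FOB): export clearance, origin terminal — exclude.
CIF value = FOB price + freight + insurance = 31847.47 + 763.37 + 191.86 = 32802.70
Import duty = 32802.70 × 13.5% = 4428.36
Buyer bears: freight 763.37 + insurance 191.86 + destination terminal 1292.53 + brokerage 381.99 + delivery 375.92 + duty 4428.36 = 7434.03
Landed cost = invoice 31847.47 + 7434.03 = 39281.50

Total landed cost: CHF 39281.50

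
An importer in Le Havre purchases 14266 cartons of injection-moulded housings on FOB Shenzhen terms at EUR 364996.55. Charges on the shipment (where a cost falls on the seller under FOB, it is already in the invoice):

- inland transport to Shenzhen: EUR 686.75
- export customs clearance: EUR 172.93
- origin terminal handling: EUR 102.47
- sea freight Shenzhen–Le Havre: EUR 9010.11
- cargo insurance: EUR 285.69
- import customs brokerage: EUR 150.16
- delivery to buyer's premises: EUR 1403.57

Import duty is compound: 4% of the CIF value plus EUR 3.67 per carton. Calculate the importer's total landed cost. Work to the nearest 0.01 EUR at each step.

FOB: the seller bears costs until goods are on board at the origin port; the buyer bears freight, insurance and all costs thereafter.
Already in the invoice (seller's account under FOB): inland to port, export clearance, origin terminal — exclude.
CIF value = FOB price + freight + insurance = 364996.55 + 9010.11 + 285.69 = 374292.35
Ad valorem component: 374292.35 × 4% = 14971.69
Specific component: 14266 × 3.67 = 52356.22
Import duty = 14971.69 + 52356.22 = 67327.91
Buyer bears: freight 9010.11 + insurance 285.69 + brokerage 150.16 + delivery 1403.57 + duty 67327.91 = 78177.44
Landed cost = invoice 364996.55 + 78177.44 = 443173.99

Total landed cost: EUR 443173.99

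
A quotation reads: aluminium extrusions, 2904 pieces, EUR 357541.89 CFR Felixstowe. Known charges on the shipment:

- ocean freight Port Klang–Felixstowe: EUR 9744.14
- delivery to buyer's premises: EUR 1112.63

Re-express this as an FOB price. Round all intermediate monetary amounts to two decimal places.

FOB price: EUR 347797.75

Not relevant to the conversion: delivery — on the buyer under both terms; not part of either seller's price.
From CFR to FOB, the seller no longer bears: freight.
FOB price = 357541.89 − 9744.14 = 347797.75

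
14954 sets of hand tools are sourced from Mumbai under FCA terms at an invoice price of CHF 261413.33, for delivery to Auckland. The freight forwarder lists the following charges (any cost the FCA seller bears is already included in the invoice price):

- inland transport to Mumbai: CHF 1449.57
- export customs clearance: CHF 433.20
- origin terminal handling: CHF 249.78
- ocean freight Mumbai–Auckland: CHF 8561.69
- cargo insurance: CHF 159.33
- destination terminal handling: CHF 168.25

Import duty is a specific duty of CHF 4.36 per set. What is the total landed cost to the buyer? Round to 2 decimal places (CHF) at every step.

Total landed cost: CHF 335751.82

FCA: the seller delivers export-cleared goods to the carrier; the buyer bears costs from that point.
Already in the invoice (seller's account under FCA): inland to port, export clearance — exclude.
CIF value = FCA price + origin terminal + freight + insurance = 261413.33 + 249.78 + 8561.69 + 159.33 = 270384.13
Import duty = 14954 × 4.36 = 65199.44
Buyer bears: origin terminal 249.78 + freight 8561.69 + insurance 159.33 + destination terminal 168.25 + duty 65199.44 = 74338.49
Landed cost = invoice 261413.33 + 74338.49 = 335751.82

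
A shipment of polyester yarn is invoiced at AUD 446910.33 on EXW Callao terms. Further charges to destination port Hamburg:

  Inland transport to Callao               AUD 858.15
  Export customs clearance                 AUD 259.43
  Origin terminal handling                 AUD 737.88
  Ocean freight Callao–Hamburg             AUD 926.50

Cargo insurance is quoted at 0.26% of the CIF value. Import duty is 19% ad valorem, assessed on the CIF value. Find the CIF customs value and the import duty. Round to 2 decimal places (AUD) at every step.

Let C be the CIF value. C = EXW price + pre-shipment costs + freight + 0.26% × C
C − 0.26% × C = 446910.33 + 858.15 + 259.43 + 737.88 + 926.50
0.9974 × C = 449692.29
C = 449692.29 / 0.9974 = 450864.54
Insurance premium = 0.26% × 450864.54 = 1172.25
Import duty = 450864.54 × 19% = 85664.26

CIF value: AUD 450864.54; import duty: AUD 85664.26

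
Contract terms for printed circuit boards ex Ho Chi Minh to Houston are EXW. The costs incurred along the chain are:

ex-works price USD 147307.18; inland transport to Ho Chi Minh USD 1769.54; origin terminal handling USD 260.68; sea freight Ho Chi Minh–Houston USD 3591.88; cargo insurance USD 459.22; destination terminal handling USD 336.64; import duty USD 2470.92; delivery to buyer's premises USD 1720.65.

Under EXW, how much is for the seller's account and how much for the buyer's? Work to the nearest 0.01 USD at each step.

EXW: the seller makes goods available at their premises; the buyer bears all onward costs.
Seller's account: goods 147307.18 = 147307.18
Buyer's account: inland to port 1769.54 + origin terminal 260.68 + freight 3591.88 + insurance 459.22 + destination terminal 336.64 + duty 2470.92 + delivery 1720.65 = 10609.53

Seller: USD 147307.18; buyer: USD 10609.53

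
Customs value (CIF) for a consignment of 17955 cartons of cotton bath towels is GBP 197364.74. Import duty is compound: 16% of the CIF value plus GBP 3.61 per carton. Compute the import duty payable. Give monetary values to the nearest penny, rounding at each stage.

Import duty: GBP 96395.91

Ad valorem component: 197364.74 × 16% = 31578.36
Specific component: 17955 × 3.61 = 64817.55
Import duty = 31578.36 + 64817.55 = 96395.91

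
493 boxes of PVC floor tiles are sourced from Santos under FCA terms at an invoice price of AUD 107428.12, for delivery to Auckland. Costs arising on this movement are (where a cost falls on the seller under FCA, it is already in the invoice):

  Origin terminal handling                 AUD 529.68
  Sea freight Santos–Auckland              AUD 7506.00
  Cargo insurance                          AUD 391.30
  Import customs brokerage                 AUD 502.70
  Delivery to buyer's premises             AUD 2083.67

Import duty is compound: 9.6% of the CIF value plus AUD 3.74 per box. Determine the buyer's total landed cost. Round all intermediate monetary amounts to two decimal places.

FCA: the seller delivers export-cleared goods to the carrier; the buyer bears costs from that point.
CIF value = FCA price + origin terminal + freight + insurance = 107428.12 + 529.68 + 7506.00 + 391.30 = 115855.10
Ad valorem component: 115855.10 × 9.6% = 11122.09
Specific component: 493 × 3.74 = 1843.82
Import duty = 11122.09 + 1843.82 = 12965.91
Buyer bears: origin terminal 529.68 + freight 7506.00 + insurance 391.30 + brokerage 502.70 + delivery 2083.67 + duty 12965.91 = 23979.26
Landed cost = invoice 107428.12 + 23979.26 = 131407.38

Total landed cost: AUD 131407.38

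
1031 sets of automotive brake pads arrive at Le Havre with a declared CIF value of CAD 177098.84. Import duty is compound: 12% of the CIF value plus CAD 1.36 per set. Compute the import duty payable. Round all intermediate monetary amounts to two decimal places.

Ad valorem component: 177098.84 × 12% = 21251.86
Specific component: 1031 × 1.36 = 1402.16
Import duty = 21251.86 + 1402.16 = 22654.02

Import duty: CAD 22654.02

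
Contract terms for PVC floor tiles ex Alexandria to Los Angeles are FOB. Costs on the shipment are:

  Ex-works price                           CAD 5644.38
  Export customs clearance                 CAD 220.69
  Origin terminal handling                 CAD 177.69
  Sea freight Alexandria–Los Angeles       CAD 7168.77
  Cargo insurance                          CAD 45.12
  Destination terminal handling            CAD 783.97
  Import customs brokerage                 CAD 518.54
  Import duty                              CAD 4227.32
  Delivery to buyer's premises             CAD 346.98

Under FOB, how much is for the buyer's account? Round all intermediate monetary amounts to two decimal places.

FOB: the seller bears costs until goods are on board at the origin port; the buyer bears freight, insurance and all costs thereafter.
Seller's account: goods 5644.38 + export clearance 220.69 + origin terminal 177.69 = 6042.76
Buyer's account: freight 7168.77 + insurance 45.12 + destination terminal 783.97 + brokerage 518.54 + duty 4227.32 + delivery 346.98 = 13090.70

Buyer's account: CAD 13090.70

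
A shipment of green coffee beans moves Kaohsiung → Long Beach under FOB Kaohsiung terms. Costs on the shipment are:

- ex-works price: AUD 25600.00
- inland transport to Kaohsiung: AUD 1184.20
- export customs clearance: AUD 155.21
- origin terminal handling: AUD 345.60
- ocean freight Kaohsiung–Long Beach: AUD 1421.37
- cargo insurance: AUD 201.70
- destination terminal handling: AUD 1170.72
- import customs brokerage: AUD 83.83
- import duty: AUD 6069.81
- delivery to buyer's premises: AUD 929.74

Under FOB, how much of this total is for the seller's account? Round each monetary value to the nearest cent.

Seller's account: AUD 27285.01

FOB: the seller bears costs until goods are on board at the origin port; the buyer bears freight, insurance and all costs thereafter.
Seller's account: goods 25600.00 + inland to port 1184.20 + export clearance 155.21 + origin terminal 345.60 = 27285.01
Buyer's account: freight 1421.37 + insurance 201.70 + destination terminal 1170.72 + brokerage 83.83 + duty 6069.81 + delivery 929.74 = 9877.17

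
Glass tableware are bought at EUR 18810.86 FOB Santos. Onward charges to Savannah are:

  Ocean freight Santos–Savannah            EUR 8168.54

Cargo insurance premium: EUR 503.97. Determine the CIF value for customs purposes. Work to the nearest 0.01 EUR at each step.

CIF value: EUR 27483.37

CIF = FOB price + freight + insurance
CIF = 18810.86 + 8168.54 + 503.97 = 27483.37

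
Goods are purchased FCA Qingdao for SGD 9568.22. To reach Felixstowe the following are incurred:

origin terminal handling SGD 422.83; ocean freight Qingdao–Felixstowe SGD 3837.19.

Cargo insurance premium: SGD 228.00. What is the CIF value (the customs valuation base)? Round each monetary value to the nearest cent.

CIF value: SGD 14056.24

CIF = FCA price + pre-shipment costs + freight + insurance
CIF = 9568.22 + 422.83 + 3837.19 + 228.00 = 14056.24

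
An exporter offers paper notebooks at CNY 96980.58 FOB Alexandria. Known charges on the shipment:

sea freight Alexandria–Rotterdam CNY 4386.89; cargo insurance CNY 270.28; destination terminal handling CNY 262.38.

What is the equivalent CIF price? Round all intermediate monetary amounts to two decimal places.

Not relevant to the conversion: destination terminal — on the buyer under both terms; not part of either seller's price.
From FOB to CIF, the seller additionally bears: freight, insurance.
CIF price = 96980.58 + 4386.89 + 270.28 = 101637.75

CIF price: CNY 101637.75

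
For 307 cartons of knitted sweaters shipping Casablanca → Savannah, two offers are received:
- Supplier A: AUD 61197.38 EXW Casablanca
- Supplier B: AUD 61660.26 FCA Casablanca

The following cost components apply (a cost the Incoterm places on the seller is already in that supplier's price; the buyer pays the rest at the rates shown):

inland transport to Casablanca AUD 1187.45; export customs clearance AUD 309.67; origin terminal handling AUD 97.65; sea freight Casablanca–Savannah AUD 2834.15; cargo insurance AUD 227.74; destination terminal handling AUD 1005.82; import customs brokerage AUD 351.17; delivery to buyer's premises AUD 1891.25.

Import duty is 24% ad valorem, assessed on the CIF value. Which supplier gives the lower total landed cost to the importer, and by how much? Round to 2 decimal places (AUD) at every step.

Supplier A (EXW):
CIF value = EXW price + inland to port + export clearance + origin terminal + freight + insurance = 61197.38 + 1187.45 + 309.67 + 97.65 + 2834.15 + 227.74 = 65854.04
Import duty = 65854.04 × 24% = 15804.97
Buyer bears (A): 1187.45 + 309.67 + 97.65 + 2834.15 + 227.74 + 1005.82 + 351.17 + 1891.25 = 7904.90
Landed cost (A) = invoice 61197.38 + 7904.90 + duty 15804.97 = 84907.25
Supplier B (FCA):
CIF value = FCA price + origin terminal + freight + insurance = 61660.26 + 97.65 + 2834.15 + 227.74 = 64819.80
Import duty = 64819.80 × 24% = 15556.75
Buyer bears (B): 97.65 + 2834.15 + 227.74 + 1005.82 + 351.17 + 1891.25 = 6407.78
Landed cost (B) = invoice 61660.26 + 6407.78 + duty 15556.75 = 83624.79
Difference = |84907.25 − 83624.79| = 1282.46

Supplier B is cheaper by AUD 1282.46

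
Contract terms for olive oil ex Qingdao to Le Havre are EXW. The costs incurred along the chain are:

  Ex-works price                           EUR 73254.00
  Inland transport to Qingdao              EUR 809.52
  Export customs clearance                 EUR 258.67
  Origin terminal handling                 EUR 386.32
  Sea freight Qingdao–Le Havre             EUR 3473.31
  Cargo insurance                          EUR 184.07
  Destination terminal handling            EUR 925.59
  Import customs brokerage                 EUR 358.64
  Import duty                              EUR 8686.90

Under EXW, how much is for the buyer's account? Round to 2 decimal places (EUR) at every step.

Buyer's account: EUR 15083.02

EXW: the seller makes goods available at their premises; the buyer bears all onward costs.
Seller's account: goods 73254.00 = 73254.00
Buyer's account: inland to port 809.52 + export clearance 258.67 + origin terminal 386.32 + freight 3473.31 + insurance 184.07 + destination terminal 925.59 + brokerage 358.64 + duty 8686.90 = 15083.02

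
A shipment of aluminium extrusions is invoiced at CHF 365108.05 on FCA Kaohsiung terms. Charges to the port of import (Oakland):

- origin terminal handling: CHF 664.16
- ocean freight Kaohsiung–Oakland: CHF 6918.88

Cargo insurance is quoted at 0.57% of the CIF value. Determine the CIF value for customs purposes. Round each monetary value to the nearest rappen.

CIF value: CHF 374827.61

Let C be the CIF value. C = FCA price + pre-shipment costs + freight + 0.57% × C
C − 0.57% × C = 365108.05 + 664.16 + 6918.88
0.9943 × C = 372691.09
C = 372691.09 / 0.9943 = 374827.61
Insurance premium = 0.57% × 374827.61 = 2136.52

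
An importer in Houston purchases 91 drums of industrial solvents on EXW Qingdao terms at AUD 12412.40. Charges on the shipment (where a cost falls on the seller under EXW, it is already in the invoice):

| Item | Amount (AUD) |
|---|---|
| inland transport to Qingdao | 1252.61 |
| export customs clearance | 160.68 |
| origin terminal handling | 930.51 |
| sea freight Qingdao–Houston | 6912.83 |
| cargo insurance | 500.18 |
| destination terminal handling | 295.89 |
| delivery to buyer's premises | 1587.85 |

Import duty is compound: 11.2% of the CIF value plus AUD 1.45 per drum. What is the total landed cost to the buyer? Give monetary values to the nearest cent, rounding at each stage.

EXW: the seller makes goods available at their premises; the buyer bears all onward costs.
CIF value = EXW price + inland to port + export clearance + origin terminal + freight + insurance = 12412.40 + 1252.61 + 160.68 + 930.51 + 6912.83 + 500.18 = 22169.21
Ad valorem component: 22169.21 × 11.2% = 2482.95
Specific component: 91 × 1.45 = 131.95
Import duty = 2482.95 + 131.95 = 2614.90
Buyer bears: inland to port 1252.61 + export clearance 160.68 + origin terminal 930.51 + freight 6912.83 + insurance 500.18 + destination terminal 295.89 + delivery 1587.85 + duty 2614.90 = 14255.45
Landed cost = invoice 12412.40 + 14255.45 = 26667.85

Total landed cost: AUD 26667.85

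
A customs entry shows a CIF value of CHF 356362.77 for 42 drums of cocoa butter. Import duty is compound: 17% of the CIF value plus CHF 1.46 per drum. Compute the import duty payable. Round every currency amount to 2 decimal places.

Import duty: CHF 60642.99

Ad valorem component: 356362.77 × 17% = 60581.67
Specific component: 42 × 1.46 = 61.32
Import duty = 60581.67 + 61.32 = 60642.99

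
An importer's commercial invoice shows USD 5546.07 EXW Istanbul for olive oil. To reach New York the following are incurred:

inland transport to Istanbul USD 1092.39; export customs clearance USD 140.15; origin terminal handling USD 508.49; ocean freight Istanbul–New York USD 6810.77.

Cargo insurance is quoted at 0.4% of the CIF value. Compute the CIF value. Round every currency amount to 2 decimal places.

CIF value: USD 14154.49

Let C be the CIF value. C = EXW price + pre-shipment costs + freight + 0.4% × C
C − 0.4% × C = 5546.07 + 1092.39 + 140.15 + 508.49 + 6810.77
0.996 × C = 14097.87
C = 14097.87 / 0.996 = 14154.49
Insurance premium = 0.4% × 14154.49 = 56.62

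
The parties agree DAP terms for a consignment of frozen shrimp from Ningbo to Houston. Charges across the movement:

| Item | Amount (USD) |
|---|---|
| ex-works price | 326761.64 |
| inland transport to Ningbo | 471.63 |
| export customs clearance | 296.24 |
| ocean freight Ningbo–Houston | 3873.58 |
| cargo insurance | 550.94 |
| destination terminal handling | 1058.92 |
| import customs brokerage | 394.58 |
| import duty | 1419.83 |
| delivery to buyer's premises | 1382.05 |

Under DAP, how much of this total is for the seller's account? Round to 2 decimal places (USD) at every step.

Seller's account: USD 334395.00

DAP: the seller bears all costs to the named destination except import duty and clearance.
Seller's account: goods 326761.64 + inland to port 471.63 + export clearance 296.24 + freight 3873.58 + insurance 550.94 + destination terminal 1058.92 + delivery 1382.05 = 334395.00
Buyer's account: brokerage 394.58 + duty 1419.83 = 1814.41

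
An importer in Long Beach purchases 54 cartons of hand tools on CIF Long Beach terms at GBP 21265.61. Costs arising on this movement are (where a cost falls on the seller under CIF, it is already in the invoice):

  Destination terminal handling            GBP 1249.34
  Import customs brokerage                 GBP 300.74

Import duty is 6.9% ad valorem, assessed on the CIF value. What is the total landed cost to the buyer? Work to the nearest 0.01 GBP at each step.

Total landed cost: GBP 24283.02

CIF: the seller pays costs through ocean freight and marine insurance to the destination port.
The CIF price already equals the CIF value: 21265.61
Import duty = 21265.61 × 6.9% = 1467.33
Buyer bears: destination terminal 1249.34 + brokerage 300.74 + duty 1467.33 = 3017.41
Landed cost = invoice 21265.61 + 3017.41 = 24283.02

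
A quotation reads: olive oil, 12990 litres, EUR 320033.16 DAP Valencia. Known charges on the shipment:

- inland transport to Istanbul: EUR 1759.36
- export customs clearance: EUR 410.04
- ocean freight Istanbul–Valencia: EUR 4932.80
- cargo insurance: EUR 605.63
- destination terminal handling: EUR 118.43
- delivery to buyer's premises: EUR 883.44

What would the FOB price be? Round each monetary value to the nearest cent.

FOB price: EUR 313492.86

Not relevant to the conversion: inland to port, export clearance — on the seller under both DAP and FOB; already in the DAP price and stays in the FOB price.
From DAP to FOB, the seller no longer bears: freight, insurance, destination terminal, delivery.
FOB price = 320033.16 − 4932.80 − 605.63 − 118.43 − 883.44 = 313492.86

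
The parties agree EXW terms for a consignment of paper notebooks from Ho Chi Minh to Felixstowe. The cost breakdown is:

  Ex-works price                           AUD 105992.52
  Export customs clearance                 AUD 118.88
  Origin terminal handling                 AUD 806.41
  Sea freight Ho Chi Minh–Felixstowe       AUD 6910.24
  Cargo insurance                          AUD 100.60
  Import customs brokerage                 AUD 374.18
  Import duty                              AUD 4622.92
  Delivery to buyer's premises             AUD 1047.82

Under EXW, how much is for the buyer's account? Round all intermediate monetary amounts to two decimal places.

Buyer's account: AUD 13981.05

EXW: the seller makes goods available at their premises; the buyer bears all onward costs.
Seller's account: goods 105992.52 = 105992.52
Buyer's account: export clearance 118.88 + origin terminal 806.41 + freight 6910.24 + insurance 100.60 + brokerage 374.18 + duty 4622.92 + delivery 1047.82 = 13981.05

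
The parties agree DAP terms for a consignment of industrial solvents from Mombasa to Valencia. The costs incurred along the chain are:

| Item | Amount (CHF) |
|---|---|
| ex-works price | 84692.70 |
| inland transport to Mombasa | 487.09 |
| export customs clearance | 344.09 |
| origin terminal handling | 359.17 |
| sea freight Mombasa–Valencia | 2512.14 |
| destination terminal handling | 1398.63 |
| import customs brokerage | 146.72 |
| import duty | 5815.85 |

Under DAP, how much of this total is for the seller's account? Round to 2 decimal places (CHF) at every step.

DAP: the seller bears all costs to the named destination except import duty and clearance.
Seller's account: goods 84692.70 + inland to port 487.09 + export clearance 344.09 + origin terminal 359.17 + freight 2512.14 + destination terminal 1398.63 = 89793.82
Buyer's account: brokerage 146.72 + duty 5815.85 = 5962.57

Seller's account: CHF 89793.82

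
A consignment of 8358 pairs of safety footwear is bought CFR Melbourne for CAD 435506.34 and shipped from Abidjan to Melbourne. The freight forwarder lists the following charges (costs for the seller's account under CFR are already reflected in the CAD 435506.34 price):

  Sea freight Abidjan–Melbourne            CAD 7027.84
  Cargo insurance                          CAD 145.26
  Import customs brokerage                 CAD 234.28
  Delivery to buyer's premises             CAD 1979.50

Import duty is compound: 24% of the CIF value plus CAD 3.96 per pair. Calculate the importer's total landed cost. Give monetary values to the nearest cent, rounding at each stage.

CFR: the seller pays costs through ocean freight to the destination port, but not insurance.
Already in the invoice (seller's account under CFR): freight — exclude.
CIF value = CFR price + insurance = 435506.34 + 145.26 = 435651.60
Ad valorem component: 435651.60 × 24% = 104556.38
Specific component: 8358 × 3.96 = 33097.68
Import duty = 104556.38 + 33097.68 = 137654.06
Buyer bears: insurance 145.26 + brokerage 234.28 + delivery 1979.50 + duty 137654.06 = 140013.10
Landed cost = invoice 435506.34 + 140013.10 = 575519.44

Total landed cost: CAD 575519.44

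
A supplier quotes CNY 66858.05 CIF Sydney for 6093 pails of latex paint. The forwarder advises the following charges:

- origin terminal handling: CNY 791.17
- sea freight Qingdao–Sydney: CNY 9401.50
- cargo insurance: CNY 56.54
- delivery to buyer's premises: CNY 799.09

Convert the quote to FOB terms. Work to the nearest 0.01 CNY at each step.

Not relevant to the conversion: origin terminal — on the seller under both CIF and FOB; already in the CIF price and stays in the FOB price. delivery — on the buyer under both terms; not part of either seller's price.
From CIF to FOB, the seller no longer bears: freight, insurance.
FOB price = 66858.05 − 9401.50 − 56.54 = 57400.01

FOB price: CNY 57400.01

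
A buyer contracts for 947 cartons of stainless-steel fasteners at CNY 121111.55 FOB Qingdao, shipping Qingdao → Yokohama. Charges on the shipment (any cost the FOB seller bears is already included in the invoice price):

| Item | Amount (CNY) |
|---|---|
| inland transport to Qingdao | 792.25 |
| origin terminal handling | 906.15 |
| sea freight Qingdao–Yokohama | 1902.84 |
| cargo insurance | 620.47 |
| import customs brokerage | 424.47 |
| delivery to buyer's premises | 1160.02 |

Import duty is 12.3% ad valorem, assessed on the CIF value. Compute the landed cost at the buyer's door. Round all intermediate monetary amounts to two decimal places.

Total landed cost: CNY 140426.44

FOB: the seller bears costs until goods are on board at the origin port; the buyer bears freight, insurance and all costs thereafter.
Already in the invoice (seller's account under FOB): inland to port, origin terminal — exclude.
CIF value = FOB price + freight + insurance = 121111.55 + 1902.84 + 620.47 = 123634.86
Import duty = 123634.86 × 12.3% = 15207.09
Buyer bears: freight 1902.84 + insurance 620.47 + brokerage 424.47 + delivery 1160.02 + duty 15207.09 = 19314.89
Landed cost = invoice 121111.55 + 19314.89 = 140426.44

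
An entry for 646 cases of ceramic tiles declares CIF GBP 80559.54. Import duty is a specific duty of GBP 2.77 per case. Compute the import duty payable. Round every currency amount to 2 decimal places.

Import duty: GBP 1789.42

Import duty = 646 × 2.77 = 1789.42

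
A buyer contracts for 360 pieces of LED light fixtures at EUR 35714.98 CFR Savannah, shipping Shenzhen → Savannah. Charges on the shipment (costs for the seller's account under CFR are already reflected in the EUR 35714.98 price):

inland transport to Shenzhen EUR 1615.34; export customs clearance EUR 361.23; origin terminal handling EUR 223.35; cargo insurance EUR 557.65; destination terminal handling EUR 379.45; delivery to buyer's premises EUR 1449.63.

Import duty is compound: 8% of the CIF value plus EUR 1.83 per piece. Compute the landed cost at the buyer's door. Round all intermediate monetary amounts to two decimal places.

Total landed cost: EUR 41662.32

CFR: the seller pays costs through ocean freight to the destination port, but not insurance.
Already in the invoice (seller's account under CFR): inland to port, export clearance, origin terminal — exclude.
CIF value = CFR price + insurance = 35714.98 + 557.65 = 36272.63
Ad valorem component: 36272.63 × 8% = 2901.81
Specific component: 360 × 1.83 = 658.80
Import duty = 2901.81 + 658.80 = 3560.61
Buyer bears: insurance 557.65 + destination terminal 379.45 + delivery 1449.63 + duty 3560.61 = 5947.34
Landed cost = invoice 35714.98 + 5947.34 = 41662.32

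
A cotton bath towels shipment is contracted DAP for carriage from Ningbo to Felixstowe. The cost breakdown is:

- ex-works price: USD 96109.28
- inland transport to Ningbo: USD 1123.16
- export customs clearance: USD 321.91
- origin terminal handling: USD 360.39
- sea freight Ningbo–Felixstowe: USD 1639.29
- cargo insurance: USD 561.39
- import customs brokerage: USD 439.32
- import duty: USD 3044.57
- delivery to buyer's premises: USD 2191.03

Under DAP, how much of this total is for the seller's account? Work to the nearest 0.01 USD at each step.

Seller's account: USD 102306.45

DAP: the seller bears all costs to the named destination except import duty and clearance.
Seller's account: goods 96109.28 + inland to port 1123.16 + export clearance 321.91 + origin terminal 360.39 + freight 1639.29 + insurance 561.39 + delivery 2191.03 = 102306.45
Buyer's account: brokerage 439.32 + duty 3044.57 = 3483.89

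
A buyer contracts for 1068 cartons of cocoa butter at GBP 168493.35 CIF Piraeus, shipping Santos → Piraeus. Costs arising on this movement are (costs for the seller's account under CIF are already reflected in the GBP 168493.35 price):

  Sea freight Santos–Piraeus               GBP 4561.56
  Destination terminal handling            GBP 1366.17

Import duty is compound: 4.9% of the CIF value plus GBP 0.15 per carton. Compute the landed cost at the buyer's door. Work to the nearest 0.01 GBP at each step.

CIF: the seller pays costs through ocean freight and marine insurance to the destination port.
Already in the invoice (seller's account under CIF): freight — exclude.
The CIF price already equals the CIF value: 168493.35
Ad valorem component: 168493.35 × 4.9% = 8256.17
Specific component: 1068 × 0.15 = 160.20
Import duty = 8256.17 + 160.20 = 8416.37
Buyer bears: destination terminal 1366.17 + duty 8416.37 = 9782.54
Landed cost = invoice 168493.35 + 9782.54 = 178275.89

Total landed cost: GBP 178275.89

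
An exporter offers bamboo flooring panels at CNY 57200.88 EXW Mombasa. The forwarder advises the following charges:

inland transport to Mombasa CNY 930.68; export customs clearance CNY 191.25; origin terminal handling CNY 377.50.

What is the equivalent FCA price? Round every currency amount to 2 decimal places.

Not relevant to the conversion: origin terminal — on the buyer under both terms; not part of either seller's price.
From EXW to FCA, the seller additionally bears: inland to port, export clearance.
FCA price = 57200.88 + 930.68 + 191.25 = 58322.81

FCA price: CNY 58322.81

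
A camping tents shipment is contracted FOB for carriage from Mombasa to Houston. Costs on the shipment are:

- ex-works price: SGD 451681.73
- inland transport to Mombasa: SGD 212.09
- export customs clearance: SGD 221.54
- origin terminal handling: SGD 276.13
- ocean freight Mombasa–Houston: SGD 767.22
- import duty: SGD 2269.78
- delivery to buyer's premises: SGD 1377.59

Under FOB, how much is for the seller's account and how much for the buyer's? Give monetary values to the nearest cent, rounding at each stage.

FOB: the seller bears costs until goods are on board at the origin port; the buyer bears freight, insurance and all costs thereafter.
Seller's account: goods 451681.73 + inland to port 212.09 + export clearance 221.54 + origin terminal 276.13 = 452391.49
Buyer's account: freight 767.22 + duty 2269.78 + delivery 1377.59 = 4414.59

Seller: SGD 452391.49; buyer: SGD 4414.59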